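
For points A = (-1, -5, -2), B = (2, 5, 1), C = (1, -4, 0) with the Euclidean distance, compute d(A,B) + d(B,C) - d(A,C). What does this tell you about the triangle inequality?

d(A,B) = √(3² + 10² + 3²) = √118 ≈ 10.8628, d(B,C) = √(1² + 9² + 1²) = √83 ≈ 9.1104, d(A,C) = √(2² + 1² + 2²) = √9 = 3.
d(A,B) + d(B,C) - d(A,C) = 10.8628 + 9.1104 - 3 = 19.9732 - 3 = 16.9732 (to 4 decimal places). This is ≥ 0, so the triangle inequality holds for these points.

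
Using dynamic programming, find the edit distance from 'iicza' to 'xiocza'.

Let D[i][j] be the edit distance between the first i characters of 'iicza' and the first j characters of 'xiocza', with D[i][0] = i, D[0][j] = j, and D[i][j] = D[i-1][j-1] if the characters match, else 1 + min(D[i-1][j], D[i][j-1], D[i-1][j-1]). Filling the table (rows: prefixes of 'iicza', columns: prefixes of 'xiocza'):
     ε  x  i  o  c  z  a
  ε  0  1  2  3  4  5  6
  i  1  1  1  2  3  4  5
  i  2  2  1  2  3  4  5
  c  3  3  2  2  2  3  4
  z  4  4  3  3  3  2  3
  a  5  5  4  4  4  3  2
The bottom-right entry gives D[5][6] = 2, so no sequence of fewer than 2 edits works. Backtracking through the table gives one optimal edit sequence (2 edits):
  iicza → xiicza (ins x @1)
  xiicza → xiocza (sub i→o @3)
Edit distance = 2.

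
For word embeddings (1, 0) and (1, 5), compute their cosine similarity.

With u = (1, 0), v = (1, 5):
u·v = 1·1 + 0·5 = 1 + 0 = 1.
|u| = √(1² + 0²) = √1, |v| = √(1² + 5²) = √26, so |u||v| = √(1·26) = √26.
cos θ = (u·v)/(|u||v|) = 1/√26 ≈ 0.1961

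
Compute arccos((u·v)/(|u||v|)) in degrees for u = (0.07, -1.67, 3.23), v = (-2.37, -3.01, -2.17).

With u = (0.07, -1.67, 3.23), v = (-2.37, -3.01, -2.17):
u·v = 0.07·(-2.37) + (-1.67)·(-3.01) + 3.23·(-2.17) = (-0.1659) + 5.0267 + (-7.0091) = -2.1483.
|u| = √(0.07² + (-1.67)² + 3.23²) = √(0.0049 + 2.7889 + 10.4329) = √13.2267, |v| = √((-2.37)² + (-3.01)² + (-2.17)²) = √(5.6169 + 9.0601 + 4.7089) = √19.3859.
cos θ = (u·v)/(|u||v|) = -2.1483/(√13.2267·√19.3859) ≈ -0.134161
θ = arccos(-0.134161) ≈ 97.71°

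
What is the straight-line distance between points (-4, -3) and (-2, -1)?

√(Σ(x_i - y_i)²) = √((-4 - (-2))² + (-3 - (-1))²)
= √((-2)² + (-2)²) = √(4 + 4) = √8 ≈ 2.8284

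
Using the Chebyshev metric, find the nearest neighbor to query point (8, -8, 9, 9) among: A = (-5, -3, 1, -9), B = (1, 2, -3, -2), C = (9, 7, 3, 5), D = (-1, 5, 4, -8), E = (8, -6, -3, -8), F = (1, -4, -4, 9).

Distances: d(A) = 18, d(B) = 12, d(C) = 15, d(D) = 17, d(E) = 17, d(F) = 13. Nearest: B = (1, 2, -3, -2) with distance 12.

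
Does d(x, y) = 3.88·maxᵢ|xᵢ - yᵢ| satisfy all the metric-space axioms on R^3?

Yes. The L∞ (Chebyshev) norm induces a metric on R^3, and multiplying a metric by a positive constant 3.88 > 0 preserves all four axioms: non-negativity (3.88·||x-y|| ≥ 0), identity (3.88·||x-y|| = 0 ⟺ ||x-y|| = 0 ⟺ x = y), symmetry (||x-y|| = ||y-x||), and the triangle inequality (3.88·||x-z|| ≤ 3.88·||x-y|| + 3.88·||y-z||). So d is a metric.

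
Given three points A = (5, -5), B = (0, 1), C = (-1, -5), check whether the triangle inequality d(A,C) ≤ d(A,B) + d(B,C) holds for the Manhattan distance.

d(A,B) = 5 + 6 = 11, d(B,C) = 1 + 6 = 7, d(A,C) = 6 + 0 = 6.
d(A,C) = 6 ≤ 11 + 7 = 18. Triangle inequality is satisfied.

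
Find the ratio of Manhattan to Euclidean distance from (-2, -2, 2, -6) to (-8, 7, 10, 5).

L1 = |-2 - (-8)| + |-2 - 7| + |2 - 10| + |-6 - 5| = 6 + 9 + 8 + 11 = 34
L2 = √(6² + 9² + 8² + 11²) = √302 ≈ 17.3781
L1 ≥ L2 always (equality iff movement is along one axis); L1 > L2 here.
Ratio L1/L2 = 34/√302 ≈ 1.9565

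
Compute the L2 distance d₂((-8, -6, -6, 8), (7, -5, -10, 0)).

√(Σ(x_i - y_i)²) = √((-8 - 7)² + (-6 - (-5))² + (-6 - (-10))² + (8 - 0)²)
= √((-15)² + (-1)² + 4² + 8²) = √(225 + 1 + 16 + 64) = √306 ≈ 17.4929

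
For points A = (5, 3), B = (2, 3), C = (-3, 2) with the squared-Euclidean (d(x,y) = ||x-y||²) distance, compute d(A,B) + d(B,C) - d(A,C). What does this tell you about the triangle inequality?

d(A,B) = 3² + 0² = 9, d(B,C) = 5² + 1² = 26, d(A,C) = 8² + 1² = 65.
d(A,B) + d(B,C) - d(A,C) = 9 + 26 - 65 = 35 - 65 = -30. This is < 0, so the triangle inequality FAILS for these points (squared-Euclidean is not a metric).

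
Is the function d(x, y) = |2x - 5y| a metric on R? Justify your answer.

No. d fails symmetry: d(2, 5) = |2·2 - 5·5| = |-21| = 21, but d(5, 2) = |2·5 - 5·2| = |0| = 0. Since 21 ≠ 0, d(x,y) ≠ d(y,x) in general.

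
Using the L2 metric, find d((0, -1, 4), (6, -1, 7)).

√(Σ(x_i - y_i)²) = √((0 - 6)² + (-1 - (-1))² + (4 - 7)²)
= √((-6)² + 0² + (-3)²) = √(36 + 0 + 9) = √45 ≈ 6.7082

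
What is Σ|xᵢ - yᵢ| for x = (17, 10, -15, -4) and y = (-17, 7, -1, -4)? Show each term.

Σ|x_i - y_i| = |17 - (-17)| + |10 - 7| + |-15 - (-1)| + |-4 - (-4)| = 34 + 3 + 14 + 0 = 51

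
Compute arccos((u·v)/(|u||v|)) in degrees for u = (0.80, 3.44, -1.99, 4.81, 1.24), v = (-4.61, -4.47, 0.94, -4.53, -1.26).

With u = (0.80, 3.44, -1.99, 4.81, 1.24), v = (-4.61, -4.47, 0.94, -4.53, -1.26):
u·v = 0.8·(-4.61) + 3.44·(-4.47) + (-1.99)·0.94 + 4.81·(-4.53) + 1.24·(-1.26) = (-3.688) + (-15.3768) + (-1.8706) + (-21.7893) + (-1.5624) = -44.2871.
|u| = √(0.8² + 3.44² + (-1.99)² + 4.81² + 1.24²) = √(0.64 + 11.8336 + 3.9601 + 23.1361 + 1.5376) = √41.1074, |v| = √((-4.61)² + (-4.47)² + 0.94² + (-4.53)² + (-1.26)²) = √(21.2521 + 19.9809 + 0.8836 + 20.5209 + 1.5876) = √64.2251.
cos θ = (u·v)/(|u||v|) = -44.2871/(√41.1074·√64.2251) ≈ -0.861916
θ = arccos(-0.861916) ≈ 149.53°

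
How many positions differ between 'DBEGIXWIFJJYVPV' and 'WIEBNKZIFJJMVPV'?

Differing positions: 1, 2, 4, 5, 6, 7, 12. Hamming distance = 7.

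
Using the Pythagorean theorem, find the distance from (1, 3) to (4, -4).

√(Σ(x_i - y_i)²) = √((1 - 4)² + (3 - (-4))²)
= √((-3)² + 7²) = √(9 + 49) = √58 ≈ 7.6158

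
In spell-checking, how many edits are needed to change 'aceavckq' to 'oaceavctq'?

Let D[i][j] be the edit distance between the first i characters of 'aceavckq' and the first j characters of 'oaceavctq', with D[i][0] = i, D[0][j] = j, and D[i][j] = D[i-1][j-1] if the characters match, else 1 + min(D[i-1][j], D[i][j-1], D[i-1][j-1]). Filling the table (rows: prefixes of 'aceavckq', columns: prefixes of 'oaceavctq'):
     ε  o  a  c  e  a  v  c  t  q
  ε  0  1  2  3  4  5  6  7  8  9
  a  1  1  1  2  3  4  5  6  7  8
  c  2  2  2  1  2  3  4  5  6  7
  e  3  3  3  2  1  2  3  4  5  6
  a  4  4  3  3  2  1  2  3  4  5
  v  5  5  4  4  3  2  1  2  3  4
  c  6  6  5  4  4  3  2  1  2  3
  k  7  7  6  5  5  4  3  2  2  3
  q  8  8  7  6  6  5  4  3  3  2
The bottom-right entry gives D[8][9] = 2, so no sequence of fewer than 2 edits works. Backtracking through the table gives one optimal edit sequence (2 edits):
  aceavckq → oaceavckq (ins o @1)
  oaceavckq → oaceavctq (sub k→t @8)
Edit distance = 2.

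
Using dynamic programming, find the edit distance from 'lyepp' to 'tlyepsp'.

Let D[i][j] be the edit distance between the first i characters of 'lyepp' and the first j characters of 'tlyepsp', with D[i][0] = i, D[0][j] = j, and D[i][j] = D[i-1][j-1] if the characters match, else 1 + min(D[i-1][j], D[i][j-1], D[i-1][j-1]). Filling the table (rows: prefixes of 'lyepp', columns: prefixes of 'tlyepsp'):
     ε  t  l  y  e  p  s  p
  ε  0  1  2  3  4  5  6  7
  l  1  1  1  2  3  4  5  6
  y  2  2  2  1  2  3  4  5
  e  3  3  3  2  1  2  3  4
  p  4  4  4  3  2  1  2  3
  p  5  5  5  4  3  2  2  2
The bottom-right entry gives D[5][7] = 2, so no sequence of fewer than 2 edits works. Backtracking through the table gives one optimal edit sequence (2 edits):
  lyepp → tlyepp (ins t @1)
  tlyepp → tlyepsp (ins s @6)
Edit distance = 2.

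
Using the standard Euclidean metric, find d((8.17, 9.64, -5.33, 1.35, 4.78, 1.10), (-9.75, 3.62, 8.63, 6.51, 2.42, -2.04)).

√(Σ(x_i - y_i)²) = √((8.17 - (-9.75))² + (9.64 - 3.62)² + (-5.33 - 8.63)² + (1.35 - 6.51)² + (4.78 - 2.42)² + (1.1 - (-2.04))²)
= √(17.92² + 6.02² + (-13.96)² + (-5.16)² + 2.36² + 3.14²) = √(321.1264 + 36.2404 + 194.8816 + 26.6256 + 5.5696 + 9.8596) = √594.3032 ≈ 24.3783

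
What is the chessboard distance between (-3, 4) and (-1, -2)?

max(|x_i - y_i|) = max(|-3 - (-1)|, |4 - (-2)|) = max(2, 6) = 6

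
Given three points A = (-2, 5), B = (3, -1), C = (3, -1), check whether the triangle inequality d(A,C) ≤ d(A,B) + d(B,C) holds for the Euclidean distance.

d(A,B) = √(5² + 6²) = √61 ≈ 7.8102, d(B,C) = √(0² + 0²) = √0 = 0, d(A,C) = √(5² + 6²) = √61 ≈ 7.8102.
d(A,C) ≈ 7.8102 ≤ 7.8102 + 0 = 7.8102. Triangle inequality is satisfied.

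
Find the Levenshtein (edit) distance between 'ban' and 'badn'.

Let D[i][j] be the edit distance between the first i characters of 'ban' and the first j characters of 'badn', with D[i][0] = i, D[0][j] = j, and D[i][j] = D[i-1][j-1] if the characters match, else 1 + min(D[i-1][j], D[i][j-1], D[i-1][j-1]). Filling the table (rows: prefixes of 'ban', columns: prefixes of 'badn'):
     ε  b  a  d  n
  ε  0  1  2  3  4
  b  1  0  1  2  3
  a  2  1  0  1  2
  n  3  2  1  1  1
The bottom-right entry gives D[3][4] = 1, so no sequence of fewer than 1 edit works. Backtracking through the table gives one optimal edit sequence (1 edit):
  ban → badn (ins d @3)
Edit distance = 1.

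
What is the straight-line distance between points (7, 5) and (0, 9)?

√(Σ(x_i - y_i)²) = √((7 - 0)² + (5 - 9)²)
= √(7² + (-4)²) = √(49 + 16) = √65 ≈ 8.0623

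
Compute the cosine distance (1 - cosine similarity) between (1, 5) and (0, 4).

With u = (1, 5), v = (0, 4):
u·v = 1·0 + 5·4 = 0 + 20 = 20.
|u| = √(1² + 5²) = √26, |v| = √(0² + 4²) = √16, so |u||v| = √(26·16) = √416.
cos θ = (u·v)/(|u||v|) = 20/√416 ≈ 0.9806
Cosine distance = 1 - cos θ ≈ 1 - 0.9806 = 0.0194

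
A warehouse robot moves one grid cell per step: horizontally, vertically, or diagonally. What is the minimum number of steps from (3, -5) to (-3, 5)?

max(|x_i - y_i|) = max(|3 - (-3)|, |-5 - 5|) = max(6, 10) = 10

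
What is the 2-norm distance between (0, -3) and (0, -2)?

(Σ|x_i - y_i|^2)^(1/2) = (|0 - 0|^2 + |-3 - (-2)|^2)^(1/2)
= (0^2 + 1^2)^(1/2) = (0 + 1)^(1/2) = (1)^(1/2) = 1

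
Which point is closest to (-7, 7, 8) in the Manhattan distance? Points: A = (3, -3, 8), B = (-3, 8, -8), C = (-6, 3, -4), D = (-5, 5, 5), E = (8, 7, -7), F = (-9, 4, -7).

Distances: d(A) = 20, d(B) = 21, d(C) = 17, d(D) = 7, d(E) = 30, d(F) = 20. Nearest: D = (-5, 5, 5) with distance 7.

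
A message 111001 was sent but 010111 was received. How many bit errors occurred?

Differing positions: 1, 3, 4, 5. Hamming distance = 4.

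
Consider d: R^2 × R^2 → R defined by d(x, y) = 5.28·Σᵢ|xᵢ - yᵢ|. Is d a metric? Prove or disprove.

Yes. The L1 (Manhattan) norm induces a metric on R^2, and multiplying a metric by a positive constant 5.28 > 0 preserves all four axioms: non-negativity (5.28·||x-y|| ≥ 0), identity (5.28·||x-y|| = 0 ⟺ ||x-y|| = 0 ⟺ x = y), symmetry (||x-y|| = ||y-x||), and the triangle inequality (5.28·||x-z|| ≤ 5.28·||x-y|| + 5.28·||y-z||). So d is a metric.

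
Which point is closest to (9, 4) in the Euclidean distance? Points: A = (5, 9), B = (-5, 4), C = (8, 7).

Distances: d(A) ≈ 6.4031, d(B) = 14, d(C) ≈ 3.1623. Nearest: C = (8, 7) with distance 3.1623.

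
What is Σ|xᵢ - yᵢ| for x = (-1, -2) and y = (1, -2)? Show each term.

Σ|x_i - y_i| = |-1 - 1| + |-2 - (-2)| = 2 + 0 = 2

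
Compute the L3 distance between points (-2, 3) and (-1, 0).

(Σ|x_i - y_i|^3)^(1/3) = (|-2 - (-1)|^3 + |3 - 0|^3)^(1/3)
= (1^3 + 3^3)^(1/3) = (1 + 27)^(1/3) = (28)^(1/3) ≈ 3.0366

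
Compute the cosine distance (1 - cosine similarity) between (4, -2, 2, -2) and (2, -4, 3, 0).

With u = (4, -2, 2, -2), v = (2, -4, 3, 0):
u·v = 4·2 + (-2)·(-4) + 2·3 + (-2)·0 = 8 + 8 + 6 + 0 = 22.
|u| = √(4² + (-2)² + 2² + (-2)²) = √28, |v| = √(2² + (-4)² + 3² + 0²) = √29, so |u||v| = √(28·29) = √812.
cos θ = (u·v)/(|u||v|) = 22/√812 ≈ 0.772
Cosine distance = 1 - cos θ ≈ 1 - 0.772 = 0.228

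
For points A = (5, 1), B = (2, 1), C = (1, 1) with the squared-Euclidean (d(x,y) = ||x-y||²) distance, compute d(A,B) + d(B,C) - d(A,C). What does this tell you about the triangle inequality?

d(A,B) = 3² + 0² = 9, d(B,C) = 1² + 0² = 1, d(A,C) = 4² + 0² = 16.
d(A,B) + d(B,C) - d(A,C) = 9 + 1 - 16 = 10 - 16 = -6. This is < 0, so the triangle inequality FAILS for these points (squared-Euclidean is not a metric).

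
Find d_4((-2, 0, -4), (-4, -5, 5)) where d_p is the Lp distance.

(Σ|x_i - y_i|^4)^(1/4) = (|-2 - (-4)|^4 + |0 - (-5)|^4 + |-4 - 5|^4)^(1/4)
= (2^4 + 5^4 + 9^4)^(1/4) = (16 + 625 + 6561)^(1/4) = (7202)^(1/4) ≈ 9.2122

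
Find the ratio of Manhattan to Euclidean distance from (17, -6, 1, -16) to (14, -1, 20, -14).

L1 = |17 - 14| + |-6 - (-1)| + |1 - 20| + |-16 - (-14)| = 3 + 5 + 19 + 2 = 29
L2 = √(3² + 5² + 19² + 2²) = √399 ≈ 19.975
L1 ≥ L2 always (equality iff movement is along one axis); L1 > L2 here.
Ratio L1/L2 = 29/√399 ≈ 1.4518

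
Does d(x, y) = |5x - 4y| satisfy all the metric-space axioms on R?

No. d fails symmetry: d(3, 6) = |5·3 - 4·6| = |-9| = 9, but d(6, 3) = |5·6 - 4·3| = |18| = 18. Since 9 ≠ 18, d(x,y) ≠ d(y,x) in general.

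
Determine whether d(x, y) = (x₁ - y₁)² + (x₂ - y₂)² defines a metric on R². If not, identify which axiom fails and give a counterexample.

No. The squared Euclidean distance fails the triangle inequality. Counterexample: x = (0, 0), y = (3, 5), z = (6, 10). d(x,z) = 6² + 10² = 136, but d(x,y) + d(y,z) = (3² + 5²) + (3² + 5²) = 34 + 34 = 68. Since 136 > 68, the triangle inequality is violated. (Note: √d, the ordinary Euclidean distance, IS a metric.)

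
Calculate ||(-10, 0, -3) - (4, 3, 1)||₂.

√(Σ(x_i - y_i)²) = √((-10 - 4)² + (0 - 3)² + (-3 - 1)²)
= √((-14)² + (-3)² + (-4)²) = √(196 + 9 + 16) = √221 ≈ 14.8661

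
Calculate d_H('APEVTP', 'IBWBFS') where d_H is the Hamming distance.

Differing positions: 1, 2, 3, 4, 5, 6. Hamming distance = 6.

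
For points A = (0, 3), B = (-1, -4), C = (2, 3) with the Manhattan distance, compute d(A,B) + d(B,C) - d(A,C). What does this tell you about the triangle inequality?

d(A,B) = 1 + 7 = 8, d(B,C) = 3 + 7 = 10, d(A,C) = 2 + 0 = 2.
d(A,B) + d(B,C) - d(A,C) = 8 + 10 - 2 = 18 - 2 = 16. This is ≥ 0, so the triangle inequality holds for these points.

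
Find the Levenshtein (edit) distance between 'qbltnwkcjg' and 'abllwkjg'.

Let D[i][j] be the edit distance between the first i characters of 'qbltnwkcjg' and the first j characters of 'abllwkjg', with D[i][0] = i, D[0][j] = j, and D[i][j] = D[i-1][j-1] if the characters match, else 1 + min(D[i-1][j], D[i][j-1], D[i-1][j-1]). Filling the table (rows: prefixes of 'qbltnwkcjg', columns: prefixes of 'abllwkjg'):
     ε  a  b  l  l  w  k  j  g
  ε  0  1  2  3  4  5  6  7  8
  q  1  1  2  3  4  5  6  7  8
  b  2  2  1  2  3  4  5  6  7
  l  3  3  2  1  2  3  4  5  6
  t  4  4  3  2  2  3  4  5  6
  n  5  5  4  3  3  3  4  5  6
  w  6  6  5  4  4  3  4  5  6
  k  7  7  6  5  5  4  3  4  5
  c  8  8  7  6  6  5  4  4  5
  j  9  9  8  7  7  6  5  4  5
  g 10 10  9  8  8  7  6  5  4
The bottom-right entry gives D[10][8] = 4, so no sequence of fewer than 4 edits works. Backtracking through the table gives one optimal edit sequence (4 edits):
  qbltnwkcjg → abltnwkcjg (sub q→a @1)
  abltnwkcjg → ablnwkcjg (del t @4)
  ablnwkcjg → abllwkcjg (sub n→l @4)
  abllwkcjg → abllwkjg (del c @7)
Edit distance = 4.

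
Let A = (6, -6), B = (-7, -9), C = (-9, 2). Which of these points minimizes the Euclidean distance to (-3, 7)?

Distances: d(A) ≈ 15.8114, d(B) ≈ 16.4924, d(C) ≈ 7.8102. Nearest: C = (-9, 2) with distance 7.8102.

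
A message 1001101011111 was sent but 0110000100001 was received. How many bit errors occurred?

Differing positions: 1, 2, 3, 4, 5, 7, 8, 9, 10, 11, 12. Hamming distance = 11.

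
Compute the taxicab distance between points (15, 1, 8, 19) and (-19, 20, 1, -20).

Σ|x_i - y_i| = |15 - (-19)| + |1 - 20| + |8 - 1| + |19 - (-20)| = 34 + 19 + 7 + 39 = 99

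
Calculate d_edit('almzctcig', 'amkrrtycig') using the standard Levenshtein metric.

Let D[i][j] be the edit distance between the first i characters of 'almzctcig' and the first j characters of 'amkrrtycig', with D[i][0] = i, D[0][j] = j, and D[i][j] = D[i-1][j-1] if the characters match, else 1 + min(D[i-1][j], D[i][j-1], D[i-1][j-1]). Filling the table (rows: prefixes of 'almzctcig', columns: prefixes of 'amkrrtycig'):
     ε  a  m  k  r  r  t  y  c  i  g
  ε  0  1  2  3  4  5  6  7  8  9 10
  a  1  0  1  2  3  4  5  6  7  8  9
  l  2  1  1  2  3  4  5  6  7  8  9
  m  3  2  1  2  3  4  5  6  7  8  9
  z  4  3  2  2  3  4  5  6  7  8  9
  c  5  4  3  3  3  4  5  6  6  7  8
  t  6  5  4  4  4  4  4  5  6  7  8
  c  7  6  5  5  5  5  5  5  5  6  7
  i  8  7  6  6  6  6  6  6  6  5  6
  g  9  8  7  7  7  7  7  7  7  6  5
The bottom-right entry gives D[9][10] = 5, so no sequence of fewer than 5 edits works. Backtracking through the table gives one optimal edit sequence (5 edits):
  almzctcig → ammzctcig (sub l→m @2)
  ammzctcig → amkzctcig (sub m→k @3)
  amkzctcig → amkrctcig (sub z→r @4)
  amkrctcig → amkrrtcig (sub c→r @5)
  amkrrtcig → amkrrtycig (ins y @7)
Edit distance = 5.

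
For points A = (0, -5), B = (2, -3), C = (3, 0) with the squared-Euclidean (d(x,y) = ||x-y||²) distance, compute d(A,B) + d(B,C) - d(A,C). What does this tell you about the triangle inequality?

d(A,B) = 2² + 2² = 8, d(B,C) = 1² + 3² = 10, d(A,C) = 3² + 5² = 34.
d(A,B) + d(B,C) - d(A,C) = 8 + 10 - 34 = 18 - 34 = -16. This is < 0, so the triangle inequality FAILS for these points (squared-Euclidean is not a metric).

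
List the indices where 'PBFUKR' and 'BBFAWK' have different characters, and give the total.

Differing positions: 1, 4, 5, 6. Hamming distance = 4.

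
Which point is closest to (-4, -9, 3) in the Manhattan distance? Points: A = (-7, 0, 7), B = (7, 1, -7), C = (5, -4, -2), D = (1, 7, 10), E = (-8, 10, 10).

Distances: d(A) = 16, d(B) = 31, d(C) = 19, d(D) = 28, d(E) = 30. Nearest: A = (-7, 0, 7) with distance 16.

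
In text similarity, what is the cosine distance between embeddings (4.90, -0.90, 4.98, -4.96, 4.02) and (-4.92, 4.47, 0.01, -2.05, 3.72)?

With u = (4.90, -0.90, 4.98, -4.96, 4.02), v = (-4.92, 4.47, 0.01, -2.05, 3.72):
u·v = 4.9·(-4.92) + (-0.9)·4.47 + 4.98·0.01 + (-4.96)·(-2.05) + 4.02·3.72 = (-24.108) + (-4.023) + 0.0498 + 10.168 + 14.9544 = -2.9588.
|u| = √(4.9² + (-0.9)² + 4.98² + (-4.96)² + 4.02²) = √(24.01 + 0.81 + 24.8004 + 24.6016 + 16.1604) = √90.3824, |v| = √((-4.92)² + 4.47² + 0.01² + (-2.05)² + 3.72²) = √(24.2064 + 19.9809 + 0.0001 + 4.2025 + 13.8384) = √62.2283.
cos θ = (u·v)/(|u||v|) = -2.9588/(√90.3824·√62.2283) ≈ -0.0395
Cosine distance = 1 - cos θ ≈ 1 - (-0.0395) = 1.0395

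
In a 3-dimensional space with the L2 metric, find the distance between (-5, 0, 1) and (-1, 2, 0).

(Σ|x_i - y_i|^2)^(1/2) = (|-5 - (-1)|^2 + |0 - 2|^2 + |1 - 0|^2)^(1/2)
= (4^2 + 2^2 + 1^2)^(1/2) = (16 + 4 + 1)^(1/2) = (21)^(1/2) ≈ 4.5826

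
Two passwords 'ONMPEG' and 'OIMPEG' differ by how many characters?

Differing positions: 2. Hamming distance = 1.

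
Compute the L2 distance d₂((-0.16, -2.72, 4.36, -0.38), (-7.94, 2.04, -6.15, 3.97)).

√(Σ(x_i - y_i)²) = √((-0.16 - (-7.94))² + (-2.72 - 2.04)² + (4.36 - (-6.15))² + (-0.38 - 3.97)²)
= √(7.78² + (-4.76)² + 10.51² + (-4.35)²) = √(60.5284 + 22.6576 + 110.4601 + 18.9225) = √212.5686 ≈ 14.5797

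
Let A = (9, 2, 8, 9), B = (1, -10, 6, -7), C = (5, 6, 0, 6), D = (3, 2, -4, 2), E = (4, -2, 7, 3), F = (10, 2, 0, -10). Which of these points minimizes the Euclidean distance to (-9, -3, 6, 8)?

Distances: d(A) ≈ 18.8149, d(B) ≈ 19.3391, d(C) ≈ 17.8045, d(D) ≈ 17.4642, d(E) = 14, d(F) ≈ 27.313. Nearest: E = (4, -2, 7, 3) with distance 14.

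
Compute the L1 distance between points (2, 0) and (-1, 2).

Σ|x_i - y_i| = |2 - (-1)| + |0 - 2| = 3 + 2 = 5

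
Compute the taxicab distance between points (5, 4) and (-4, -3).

Σ|x_i - y_i| = |5 - (-4)| + |4 - (-3)| = 9 + 7 = 16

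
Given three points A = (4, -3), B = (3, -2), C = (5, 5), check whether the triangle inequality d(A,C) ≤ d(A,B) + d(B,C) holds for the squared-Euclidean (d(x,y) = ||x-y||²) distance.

d(A,B) = 1² + 1² = 2, d(B,C) = 2² + 7² = 53, d(A,C) = 1² + 8² = 65.
d(A,C) = 65 > 2 + 53 = 55. Triangle inequality is VIOLATED. (Squared-Euclidean is not a metric — this is a counterexample.)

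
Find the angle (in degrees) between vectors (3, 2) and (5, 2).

With u = (3, 2), v = (5, 2):
u·v = 3·5 + 2·2 = 15 + 4 = 19.
|u| = √(3² + 2²) = √13, |v| = √(5² + 2²) = √29, so |u||v| = √(13·29) = √377.
cos θ = (u·v)/(|u||v|) = 19/√377 ≈ 0.97855
θ = arccos(0.97855) ≈ 11.89°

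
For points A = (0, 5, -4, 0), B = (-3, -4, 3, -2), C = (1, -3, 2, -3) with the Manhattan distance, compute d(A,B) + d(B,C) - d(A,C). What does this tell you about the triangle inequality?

d(A,B) = 3 + 9 + 7 + 2 = 21, d(B,C) = 4 + 1 + 1 + 1 = 7, d(A,C) = 1 + 8 + 6 + 3 = 18.
d(A,B) + d(B,C) - d(A,C) = 21 + 7 - 18 = 28 - 18 = 10. This is ≥ 0, so the triangle inequality holds for these points.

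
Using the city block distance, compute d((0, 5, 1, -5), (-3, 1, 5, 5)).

Σ|x_i - y_i| = |0 - (-3)| + |5 - 1| + |1 - 5| + |-5 - 5| = 3 + 4 + 4 + 10 = 21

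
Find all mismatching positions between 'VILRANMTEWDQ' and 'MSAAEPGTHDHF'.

Differing positions: 1, 2, 3, 4, 5, 6, 7, 9, 10, 11, 12. Hamming distance = 11.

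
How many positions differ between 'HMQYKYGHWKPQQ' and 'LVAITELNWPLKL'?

Differing positions: 1, 2, 3, 4, 5, 6, 7, 8, 10, 11, 12, 13. Hamming distance = 12.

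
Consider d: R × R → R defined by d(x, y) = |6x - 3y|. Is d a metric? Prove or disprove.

No. d fails symmetry: d(7, 2) = |6·7 - 3·2| = |36| = 36, but d(2, 7) = |6·2 - 3·7| = |-9| = 9. Since 36 ≠ 9, d(x,y) ≠ d(y,x) in general.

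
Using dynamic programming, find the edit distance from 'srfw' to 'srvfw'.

Let D[i][j] be the edit distance between the first i characters of 'srfw' and the first j characters of 'srvfw', with D[i][0] = i, D[0][j] = j, and D[i][j] = D[i-1][j-1] if the characters match, else 1 + min(D[i-1][j], D[i][j-1], D[i-1][j-1]). Filling the table (rows: prefixes of 'srfw', columns: prefixes of 'srvfw'):
     ε  s  r  v  f  w
  ε  0  1  2  3  4  5
  s  1  0  1  2  3  4
  r  2  1  0  1  2  3
  f  3  2  1  1  1  2
  w  4  3  2  2  2  1
The bottom-right entry gives D[4][5] = 1, so no sequence of fewer than 1 edit works. Backtracking through the table gives one optimal edit sequence (1 edit):
  srfw → srvfw (ins v @3)
Edit distance = 1.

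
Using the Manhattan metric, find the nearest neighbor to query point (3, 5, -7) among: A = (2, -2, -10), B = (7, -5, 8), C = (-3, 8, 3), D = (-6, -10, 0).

Distances: d(A) = 11, d(B) = 29, d(C) = 19, d(D) = 31. Nearest: A = (2, -2, -10) with distance 11.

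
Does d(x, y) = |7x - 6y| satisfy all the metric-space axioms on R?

No. d fails symmetry: d(5, 6) = |7·5 - 6·6| = |-1| = 1, but d(6, 5) = |7·6 - 6·5| = |12| = 12. Since 1 ≠ 12, d(x,y) ≠ d(y,x) in general.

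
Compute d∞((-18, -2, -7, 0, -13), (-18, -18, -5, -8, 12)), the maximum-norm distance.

max(|x_i - y_i|) = max(|-18 - (-18)|, |-2 - (-18)|, |-7 - (-5)|, |0 - (-8)|, |-13 - 12|) = max(0, 16, 2, 8, 25) = 25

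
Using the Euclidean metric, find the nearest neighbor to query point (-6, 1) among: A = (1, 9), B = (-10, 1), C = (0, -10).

Distances: d(A) ≈ 10.6301, d(B) = 4, d(C) ≈ 12.53. Nearest: B = (-10, 1) with distance 4.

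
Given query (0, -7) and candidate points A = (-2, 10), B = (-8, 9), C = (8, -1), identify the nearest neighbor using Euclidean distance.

Distances: d(A) ≈ 17.1172, d(B) ≈ 17.8885, d(C) = 10. Nearest: C = (8, -1) with distance 10.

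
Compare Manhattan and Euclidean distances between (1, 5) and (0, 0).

L1 = |1 - 0| + |5 - 0| = 1 + 5 = 6
L2 = √(1² + 5²) = √26 ≈ 5.099
L1 ≥ L2 always (equality iff movement is along one axis); L1 > L2 here.
Ratio L1/L2 = 6/√26 ≈ 1.1767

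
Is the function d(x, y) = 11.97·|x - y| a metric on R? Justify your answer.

Yes. Since |x - y| is a metric on R and 11.97 > 0, the positive scalar multiple 11.97·|x - y| is also a metric: scaling by a positive constant preserves non-negativity, identity (d=0 ⟺ |x-y|=0 ⟺ x=y), symmetry, and the triangle inequality.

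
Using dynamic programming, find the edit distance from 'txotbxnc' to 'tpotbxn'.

Let D[i][j] be the edit distance between the first i characters of 'txotbxnc' and the first j characters of 'tpotbxn', with D[i][0] = i, D[0][j] = j, and D[i][j] = D[i-1][j-1] if the characters match, else 1 + min(D[i-1][j], D[i][j-1], D[i-1][j-1]). Filling the table (rows: prefixes of 'txotbxnc', columns: prefixes of 'tpotbxn'):
     ε  t  p  o  t  b  x  n
  ε  0  1  2  3  4  5  6  7
  t  1  0  1  2  3  4  5  6
  x  2  1  1  2  3  4  4  5
  o  3  2  2  1  2  3  4  5
  t  4  3  3  2  1  2  3  4
  b  5  4  4  3  2  1  2  3
  x  6  5  5  4  3  2  1  2
  n  7  6  6  5  4  3  2  1
  c  8  7  7  6  5  4  3  2
The bottom-right entry gives D[8][7] = 2, so no sequence of fewer than 2 edits works. Backtracking through the table gives one optimal edit sequence (2 edits):
  txotbxnc → tpotbxnc (sub x→p @2)
  tpotbxnc → tpotbxn (del c @8)
Edit distance = 2.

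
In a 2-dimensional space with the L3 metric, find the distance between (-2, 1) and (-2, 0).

(Σ|x_i - y_i|^3)^(1/3) = (|-2 - (-2)|^3 + |1 - 0|^3)^(1/3)
= (0^3 + 1^3)^(1/3) = (0 + 1)^(1/3) = (1)^(1/3) = 1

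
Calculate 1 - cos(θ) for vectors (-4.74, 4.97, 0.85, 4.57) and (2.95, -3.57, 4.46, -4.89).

With u = (-4.74, 4.97, 0.85, 4.57), v = (2.95, -3.57, 4.46, -4.89):
u·v = (-4.74)·2.95 + 4.97·(-3.57) + 0.85·4.46 + 4.57·(-4.89) = (-13.983) + (-17.7429) + 3.791 + (-22.3473) = -50.2822.
|u| = √((-4.74)² + 4.97² + 0.85² + 4.57²) = √(22.4676 + 24.7009 + 0.7225 + 20.8849) = √68.7759, |v| = √(2.95² + (-3.57)² + 4.46² + (-4.89)²) = √(8.7025 + 12.7449 + 19.8916 + 23.9121) = √65.2511.
cos θ = (u·v)/(|u||v|) = -50.2822/(√68.7759·√65.2511) ≈ -0.7506
Cosine distance = 1 - cos θ ≈ 1 - (-0.7506) = 1.7506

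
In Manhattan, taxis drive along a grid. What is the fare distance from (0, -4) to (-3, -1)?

Σ|x_i - y_i| = |0 - (-3)| + |-4 - (-1)| = 3 + 3 = 6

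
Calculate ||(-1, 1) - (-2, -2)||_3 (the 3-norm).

(Σ|x_i - y_i|^3)^(1/3) = (|-1 - (-2)|^3 + |1 - (-2)|^3)^(1/3)
= (1^3 + 3^3)^(1/3) = (1 + 27)^(1/3) = (28)^(1/3) ≈ 3.0366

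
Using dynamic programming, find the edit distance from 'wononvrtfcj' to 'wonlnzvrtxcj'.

Let D[i][j] be the edit distance between the first i characters of 'wononvrtfcj' and the first j characters of 'wonlnzvrtxcj', with D[i][0] = i, D[0][j] = j, and D[i][j] = D[i-1][j-1] if the characters match, else 1 + min(D[i-1][j], D[i][j-1], D[i-1][j-1]). Filling the table (rows: prefixes of 'wononvrtfcj', columns: prefixes of 'wonlnzvrtxcj'):
     ε  w  o  n  l  n  z  v  r  t  x  c  j
  ε  0  1  2  3  4  5  6  7  8  9 10 11 12
  w  1  0  1  2  3  4  5  6  7  8  9 10 11
  o  2  1  0  1  2  3  4  5  6  7  8  9 10
  n  3  2  1  0  1  2  3  4  5  6  7  8  9
  o  4  3  2  1  1  2  3  4  5  6  7  8  9
  n  5  4  3  2  2  1  2  3  4  5  6  7  8
  v  6  5  4  3  3  2  2  2  3  4  5  6  7
  r  7  6  5  4  4  3  3  3  2  3  4  5  6
  t  8  7  6  5  5  4  4  4  3  2  3  4  5
  f  9  8  7  6  6  5  5  5  4  3  3  4  5
  c 10  9  8  7  7  6  6  6  5  4  4  3  4
  j 11 10  9  8  8  7  7  7  6  5  5  4  3
The bottom-right entry gives D[11][12] = 3, so no sequence of fewer than 3 edits works. Backtracking through the table gives one optimal edit sequence (3 edits):
  wononvrtfcj → wonlnvrtfcj (sub o→l @4)
  wonlnvrtfcj → wonlnzvrtfcj (ins z @6)
  wonlnzvrtfcj → wonlnzvrtxcj (sub f→x @10)
Edit distance = 3.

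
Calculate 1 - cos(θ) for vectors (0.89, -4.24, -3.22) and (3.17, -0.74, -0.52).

With u = (0.89, -4.24, -3.22), v = (3.17, -0.74, -0.52):
u·v = 0.89·3.17 + (-4.24)·(-0.74) + (-3.22)·(-0.52) = 2.8213 + 3.1376 + 1.6744 = 7.6333.
|u| = √(0.89² + (-4.24)² + (-3.22)²) = √(0.7921 + 17.9776 + 10.3684) = √29.1381, |v| = √(3.17² + (-0.74)² + (-0.52)²) = √(10.0489 + 0.5476 + 0.2704) = √10.8669.
cos θ = (u·v)/(|u||v|) = 7.6333/(√29.1381·√10.8669) ≈ 0.429
Cosine distance = 1 - cos θ ≈ 1 - 0.429 = 0.571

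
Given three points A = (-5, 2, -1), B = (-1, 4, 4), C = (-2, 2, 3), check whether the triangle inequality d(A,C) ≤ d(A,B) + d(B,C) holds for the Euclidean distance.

d(A,B) = √(4² + 2² + 5²) = √45 ≈ 6.7082, d(B,C) = √(1² + 2² + 1²) = √6 ≈ 2.4495, d(A,C) = √(3² + 0² + 4²) = √25 = 5.
d(A,C) = 5 ≤ 6.7082 + 2.4495 = 9.1577. Triangle inequality is satisfied.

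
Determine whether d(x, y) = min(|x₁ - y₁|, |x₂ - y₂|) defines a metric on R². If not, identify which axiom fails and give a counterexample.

No. d fails identity of indiscernibles: take x = (5, 0) and y = (5, 8). Then d(x,y) = min(|5 - 5|, |0 - 8|) = min(0, 8) = 0, yet x ≠ y.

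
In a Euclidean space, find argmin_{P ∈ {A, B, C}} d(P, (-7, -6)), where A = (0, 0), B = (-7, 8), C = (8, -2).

Distances: d(A) ≈ 9.2195, d(B) = 14, d(C) ≈ 15.5242. Nearest: A = (0, 0) with distance 9.2195.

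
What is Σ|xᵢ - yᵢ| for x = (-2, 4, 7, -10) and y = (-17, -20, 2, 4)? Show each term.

Σ|x_i - y_i| = |-2 - (-17)| + |4 - (-20)| + |7 - 2| + |-10 - 4| = 15 + 24 + 5 + 14 = 58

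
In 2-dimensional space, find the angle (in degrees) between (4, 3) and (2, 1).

With u = (4, 3), v = (2, 1):
u·v = 4·2 + 3·1 = 8 + 3 = 11.
|u| = √(4² + 3²) = √25, |v| = √(2² + 1²) = √5, so |u||v| = √(25·5) = √125.
cos θ = (u·v)/(|u||v|) = 11/√125 ≈ 0.98387
θ = arccos(0.98387) ≈ 10.3°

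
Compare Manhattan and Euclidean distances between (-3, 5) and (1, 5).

L1 = |-3 - 1| + |5 - 5| = 4 + 0 = 4
L2 = √(4² + 0²) = √16 = 4
L1 ≥ L2 always (equality iff movement is along one axis); L1 = L2 here (movement is along a single axis).
Ratio L1/L2 = 4/4 = 1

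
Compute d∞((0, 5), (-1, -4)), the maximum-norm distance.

max(|x_i - y_i|) = max(|0 - (-1)|, |5 - (-4)|) = max(1, 9) = 9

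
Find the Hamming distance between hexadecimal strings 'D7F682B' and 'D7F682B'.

Differing positions: none. Hamming distance = 0.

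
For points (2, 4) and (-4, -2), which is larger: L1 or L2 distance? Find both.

L1 = |2 - (-4)| + |4 - (-2)| = 6 + 6 = 12
L2 = √(6² + 6²) = √72 ≈ 8.4853
L1 ≥ L2 always (equality iff movement is along one axis); L1 > L2 here.
Ratio L1/L2 = 12/√72 ≈ 1.4142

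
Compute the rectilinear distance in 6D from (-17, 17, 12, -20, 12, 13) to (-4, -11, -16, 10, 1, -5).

Σ|x_i - y_i| = |-17 - (-4)| + |17 - (-11)| + |12 - (-16)| + |-20 - 10| + |12 - 1| + |13 - (-5)| = 13 + 28 + 28 + 30 + 11 + 18 = 128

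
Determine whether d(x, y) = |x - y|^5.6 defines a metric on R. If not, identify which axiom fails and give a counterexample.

No. d(x,y) = |x-y|^5.6 fails the triangle inequality since p = 5.6 > 1. Counterexample: x = -3, y = 3, z = 8. d(x,z) = |-3 - 8|^5.6 = 11^5.6 ≈ 678889.4143, but d(x,y) + d(y,z) = 6^5.6 + 5^5.6 ≈ 22784.8935 + 8207.8994 = 30992.7929. Since 678889.4143 > 30992.7929, the triangle inequality is violated.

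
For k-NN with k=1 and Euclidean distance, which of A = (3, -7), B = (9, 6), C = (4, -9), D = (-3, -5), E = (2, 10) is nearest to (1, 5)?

Distances: d(A) ≈ 12.1655, d(B) ≈ 8.0623, d(C) ≈ 14.3178, d(D) ≈ 10.7703, d(E) ≈ 5.099. Nearest: E = (2, 10) with distance 5.099.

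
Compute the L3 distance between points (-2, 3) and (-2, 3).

(Σ|x_i - y_i|^3)^(1/3) = (|-2 - (-2)|^3 + |3 - 3|^3)^(1/3)
= (0^3 + 0^3)^(1/3) = (0 + 0)^(1/3) = (0)^(1/3) = 0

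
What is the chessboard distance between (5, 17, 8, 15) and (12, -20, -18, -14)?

max(|x_i - y_i|) = max(|5 - 12|, |17 - (-20)|, |8 - (-18)|, |15 - (-14)|) = max(7, 37, 26, 29) = 37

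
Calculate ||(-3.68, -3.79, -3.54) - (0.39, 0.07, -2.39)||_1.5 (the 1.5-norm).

(Σ|x_i - y_i|^1.5)^(1/1.5) = (|-3.68 - 0.39|^1.5 + |-3.79 - 0.07|^1.5 + |-3.54 - (-2.39)|^1.5)^(1/1.5)
= (4.07^1.5 + 3.86^1.5 + 1.15^1.5)^(1/1.5) ≈ (8.2109 + 7.5837 + 1.2332)^(1/1.5) = (17.0278)^(1/1.5) ≈ 6.6187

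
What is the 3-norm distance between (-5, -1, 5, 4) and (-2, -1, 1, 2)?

(Σ|x_i - y_i|^3)^(1/3) = (|-5 - (-2)|^3 + |-1 - (-1)|^3 + |5 - 1|^3 + |4 - 2|^3)^(1/3)
= (3^3 + 0^3 + 4^3 + 2^3)^(1/3) = (27 + 0 + 64 + 8)^(1/3) = (99)^(1/3) ≈ 4.6261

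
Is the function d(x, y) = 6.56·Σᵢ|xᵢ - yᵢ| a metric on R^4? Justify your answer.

Yes. The L1 (Manhattan) norm induces a metric on R^4, and multiplying a metric by a positive constant 6.56 > 0 preserves all four axioms: non-negativity (6.56·||x-y|| ≥ 0), identity (6.56·||x-y|| = 0 ⟺ ||x-y|| = 0 ⟺ x = y), symmetry (||x-y|| = ||y-x||), and the triangle inequality (6.56·||x-z|| ≤ 6.56·||x-y|| + 6.56·||y-z||). So d is a metric.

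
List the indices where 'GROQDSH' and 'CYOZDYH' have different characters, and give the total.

Differing positions: 1, 2, 4, 6. Hamming distance = 4.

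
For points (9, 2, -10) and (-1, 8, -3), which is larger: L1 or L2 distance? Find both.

L1 = |9 - (-1)| + |2 - 8| + |-10 - (-3)| = 10 + 6 + 7 = 23
L2 = √(10² + 6² + 7²) = √185 ≈ 13.6015
L1 ≥ L2 always (equality iff movement is along one axis); L1 > L2 here.
Ratio L1/L2 = 23/√185 ≈ 1.691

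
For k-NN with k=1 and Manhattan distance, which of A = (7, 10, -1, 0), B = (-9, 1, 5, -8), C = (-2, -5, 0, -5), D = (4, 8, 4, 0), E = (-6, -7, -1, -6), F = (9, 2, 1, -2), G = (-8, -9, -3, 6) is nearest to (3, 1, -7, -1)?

Distances: d(A) = 20, d(B) = 31, d(C) = 22, d(D) = 20, d(E) = 28, d(F) = 16, d(G) = 32. Nearest: F = (9, 2, 1, -2) with distance 16.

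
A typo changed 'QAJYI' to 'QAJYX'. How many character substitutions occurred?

Differing positions: 5. Hamming distance = 1.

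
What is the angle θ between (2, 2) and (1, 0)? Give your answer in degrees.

With u = (2, 2), v = (1, 0):
u·v = 2·1 + 2·0 = 2 + 0 = 2.
|u| = √(2² + 2²) = √8, |v| = √(1² + 0²) = √1, so |u||v| = √(8·1) = √8.
cos θ = (u·v)/(|u||v|) = 2/√8 ≈ 0.707107
θ = arccos(0.707107) ≈ 45°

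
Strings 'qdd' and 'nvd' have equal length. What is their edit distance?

Let D[i][j] be the edit distance between the first i characters of 'qdd' and the first j characters of 'nvd', with D[i][0] = i, D[0][j] = j, and D[i][j] = D[i-1][j-1] if the characters match, else 1 + min(D[i-1][j], D[i][j-1], D[i-1][j-1]). Filling the table (rows: prefixes of 'qdd', columns: prefixes of 'nvd'):
     ε  n  v  d
  ε  0  1  2  3
  q  1  1  2  3
  d  2  2  2  2
  d  3  3  3  2
The bottom-right entry gives D[3][3] = 2, so no sequence of fewer than 2 edits works. Backtracking through the table gives one optimal edit sequence (2 edits):
  qdd → ndd (sub q→n @1)
  ndd → nvd (sub d→v @2)
Edit distance = 2.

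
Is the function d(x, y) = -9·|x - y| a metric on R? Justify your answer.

No. With c = -9 < 0, d fails non-negativity: d(8, 11) = -9·|8 - 11| = -9·3 = -27 < 0.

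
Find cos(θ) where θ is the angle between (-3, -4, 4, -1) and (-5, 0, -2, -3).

With u = (-3, -4, 4, -1), v = (-5, 0, -2, -3):
u·v = (-3)·(-5) + (-4)·0 + 4·(-2) + (-1)·(-3) = 15 + 0 + (-8) + 3 = 10.
|u| = √((-3)² + (-4)² + 4² + (-1)²) = √42, |v| = √((-5)² + 0² + (-2)² + (-3)²) = √38, so |u||v| = √(42·38) = √1596.
cos θ = (u·v)/(|u||v|) = 10/√1596 ≈ 0.2503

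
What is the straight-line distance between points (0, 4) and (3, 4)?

√(Σ(x_i - y_i)²) = √((0 - 3)² + (4 - 4)²)
= √((-3)² + 0²) = √(9 + 0) = √9 = 3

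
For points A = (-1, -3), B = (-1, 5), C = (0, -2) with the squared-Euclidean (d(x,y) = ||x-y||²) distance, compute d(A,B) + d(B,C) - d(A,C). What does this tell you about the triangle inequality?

d(A,B) = 0² + 8² = 64, d(B,C) = 1² + 7² = 50, d(A,C) = 1² + 1² = 2.
d(A,B) + d(B,C) - d(A,C) = 64 + 50 - 2 = 114 - 2 = 112. This is ≥ 0, so the triangle inequality holds for these points.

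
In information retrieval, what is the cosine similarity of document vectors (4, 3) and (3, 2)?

With u = (4, 3), v = (3, 2):
u·v = 4·3 + 3·2 = 12 + 6 = 18.
|u| = √(4² + 3²) = √25, |v| = √(3² + 2²) = √13, so |u||v| = √(25·13) = √325.
cos θ = (u·v)/(|u||v|) = 18/√325 ≈ 0.9985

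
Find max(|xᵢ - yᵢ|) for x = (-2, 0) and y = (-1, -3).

max(|x_i - y_i|) = max(|-2 - (-1)|, |0 - (-3)|) = max(1, 3) = 3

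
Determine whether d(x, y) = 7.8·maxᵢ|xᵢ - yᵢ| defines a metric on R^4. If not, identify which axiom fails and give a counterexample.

Yes. The L∞ (Chebyshev) norm induces a metric on R^4, and multiplying a metric by a positive constant 7.8 > 0 preserves all four axioms: non-negativity (7.8·||x-y|| ≥ 0), identity (7.8·||x-y|| = 0 ⟺ ||x-y|| = 0 ⟺ x = y), symmetry (||x-y|| = ||y-x||), and the triangle inequality (7.8·||x-z|| ≤ 7.8·||x-y|| + 7.8·||y-z||). So d is a metric.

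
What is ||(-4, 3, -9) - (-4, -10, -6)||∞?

max(|x_i - y_i|) = max(|-4 - (-4)|, |3 - (-10)|, |-9 - (-6)|) = max(0, 13, 3) = 13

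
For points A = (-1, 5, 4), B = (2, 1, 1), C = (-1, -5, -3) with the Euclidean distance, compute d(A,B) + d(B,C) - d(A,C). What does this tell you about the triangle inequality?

d(A,B) = √(3² + 4² + 3²) = √34 ≈ 5.831, d(B,C) = √(3² + 6² + 4²) = √61 ≈ 7.8102, d(A,C) = √(0² + 10² + 7²) = √149 ≈ 12.2066.
d(A,B) + d(B,C) - d(A,C) = 5.831 + 7.8102 - 12.2066 = 13.6412 - 12.2066 = 1.4346 (to 4 decimal places). This is ≥ 0, so the triangle inequality holds for these points.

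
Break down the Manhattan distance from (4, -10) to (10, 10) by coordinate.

Σ|x_i - y_i| = |4 - 10| + |-10 - 10| = 6 + 20 = 26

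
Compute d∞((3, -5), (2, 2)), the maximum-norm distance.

max(|x_i - y_i|) = max(|3 - 2|, |-5 - 2|) = max(1, 7) = 7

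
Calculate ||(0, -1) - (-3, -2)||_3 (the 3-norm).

(Σ|x_i - y_i|^3)^(1/3) = (|0 - (-3)|^3 + |-1 - (-2)|^3)^(1/3)
= (3^3 + 1^3)^(1/3) = (27 + 1)^(1/3) = (28)^(1/3) ≈ 3.0366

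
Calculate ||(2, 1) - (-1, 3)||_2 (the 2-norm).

(Σ|x_i - y_i|^2)^(1/2) = (|2 - (-1)|^2 + |1 - 3|^2)^(1/2)
= (3^2 + 2^2)^(1/2) = (9 + 4)^(1/2) = (13)^(1/2) ≈ 3.6056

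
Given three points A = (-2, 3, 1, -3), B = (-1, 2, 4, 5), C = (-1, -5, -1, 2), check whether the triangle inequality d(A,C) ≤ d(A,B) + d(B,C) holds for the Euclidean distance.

d(A,B) = √(1² + 1² + 3² + 8²) = √75 ≈ 8.6603, d(B,C) = √(0² + 7² + 5² + 3²) = √83 ≈ 9.1104, d(A,C) = √(1² + 8² + 2² + 5²) = √94 ≈ 9.6954.
d(A,C) ≈ 9.6954 ≤ 8.6603 + 9.1104 = 17.7707. Triangle inequality is satisfied.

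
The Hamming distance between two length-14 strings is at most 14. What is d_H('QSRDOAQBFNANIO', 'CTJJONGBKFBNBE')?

Differing positions: 1, 2, 3, 4, 6, 7, 9, 10, 11, 13, 14. Hamming distance = 11. The maximum possible Hamming distance for length-14 strings is 14, so d_H/14 = 11/14 ≈ 0.7857.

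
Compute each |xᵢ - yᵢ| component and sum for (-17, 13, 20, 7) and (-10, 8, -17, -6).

Σ|x_i - y_i| = |-17 - (-10)| + |13 - 8| + |20 - (-17)| + |7 - (-6)| = 7 + 5 + 37 + 13 = 62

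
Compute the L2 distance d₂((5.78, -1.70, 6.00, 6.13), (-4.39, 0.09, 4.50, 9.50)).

√(Σ(x_i - y_i)²) = √((5.78 - (-4.39))² + (-1.7 - 0.09)² + (6 - 4.5)² + (6.13 - 9.5)²)
= √(10.17² + (-1.79)² + 1.5² + (-3.37)²) = √(103.4289 + 3.2041 + 2.25 + 11.3569) = √120.2399 ≈ 10.9654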